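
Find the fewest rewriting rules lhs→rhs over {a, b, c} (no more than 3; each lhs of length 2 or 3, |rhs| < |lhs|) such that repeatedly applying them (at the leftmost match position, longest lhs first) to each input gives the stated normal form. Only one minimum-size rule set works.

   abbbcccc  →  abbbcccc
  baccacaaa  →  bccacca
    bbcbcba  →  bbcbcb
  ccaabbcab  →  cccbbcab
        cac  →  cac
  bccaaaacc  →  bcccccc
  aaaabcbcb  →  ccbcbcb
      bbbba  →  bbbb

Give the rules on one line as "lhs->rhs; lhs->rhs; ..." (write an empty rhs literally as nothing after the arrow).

  | abbbcccc
  | baccacaaa => bccacaaa => bccacca
  | bbcbcba => bbcbcb
  | ccaabbcab => cccbbcab

aa->c; ba->b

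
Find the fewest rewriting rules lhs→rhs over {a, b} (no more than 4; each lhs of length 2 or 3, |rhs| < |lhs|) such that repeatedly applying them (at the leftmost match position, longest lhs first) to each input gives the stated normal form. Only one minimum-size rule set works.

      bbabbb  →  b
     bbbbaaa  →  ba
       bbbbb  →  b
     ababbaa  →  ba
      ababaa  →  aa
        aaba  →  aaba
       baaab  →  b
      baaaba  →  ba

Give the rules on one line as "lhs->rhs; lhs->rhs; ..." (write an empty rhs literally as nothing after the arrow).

  | bbabbb => babbb => bbbb => bbb => bb => b
  | bbbbaaa => bbbaaa => bbaaa => baaa => baa => ba
  | bbbbb => bbbb => bbb => bb => b
  | ababbaa => abbbaa => baa => ba

abb->; baa->ba; bab->bb; bb->b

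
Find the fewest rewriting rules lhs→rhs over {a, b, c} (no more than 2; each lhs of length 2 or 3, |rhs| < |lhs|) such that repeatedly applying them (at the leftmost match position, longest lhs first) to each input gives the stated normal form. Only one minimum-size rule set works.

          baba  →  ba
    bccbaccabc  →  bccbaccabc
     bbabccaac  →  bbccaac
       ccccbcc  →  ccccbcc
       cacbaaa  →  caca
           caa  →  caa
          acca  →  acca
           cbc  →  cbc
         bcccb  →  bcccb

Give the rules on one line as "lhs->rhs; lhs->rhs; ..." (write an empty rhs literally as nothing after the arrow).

baa->; bab->b

  | baba => ba
  | bccbaccabc
  | bbabccaac => bbccaac
  | ccccbcc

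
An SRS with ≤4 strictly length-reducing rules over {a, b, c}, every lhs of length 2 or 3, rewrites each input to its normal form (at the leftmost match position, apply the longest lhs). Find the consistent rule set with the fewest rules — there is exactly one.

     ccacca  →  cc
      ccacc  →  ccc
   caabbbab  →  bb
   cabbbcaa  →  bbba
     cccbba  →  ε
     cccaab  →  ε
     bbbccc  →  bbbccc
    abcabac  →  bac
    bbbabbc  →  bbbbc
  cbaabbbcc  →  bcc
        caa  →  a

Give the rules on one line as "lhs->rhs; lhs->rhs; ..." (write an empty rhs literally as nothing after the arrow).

ab->; ca->; cb->

  | ccacca => ccca => cc
  | ccacc => ccc
  | caabbbab => abbbab => bbab => bb
  | cabbbcaa => bbbcaa => bbba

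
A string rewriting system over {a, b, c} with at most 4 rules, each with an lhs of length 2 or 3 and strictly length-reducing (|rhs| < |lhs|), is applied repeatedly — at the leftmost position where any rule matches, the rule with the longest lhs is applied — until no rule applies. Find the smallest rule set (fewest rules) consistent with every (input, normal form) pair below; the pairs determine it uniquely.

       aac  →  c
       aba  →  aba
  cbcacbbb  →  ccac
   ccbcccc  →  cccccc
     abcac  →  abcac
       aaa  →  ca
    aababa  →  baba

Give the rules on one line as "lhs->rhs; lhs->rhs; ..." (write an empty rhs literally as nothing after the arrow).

  | aac => c
  | aba
  | cbcacbbb => ccacbbb => ccacbb => ccacb => ccac
  | ccbcccc => cccccc

aa->; aaa->ca; cb->c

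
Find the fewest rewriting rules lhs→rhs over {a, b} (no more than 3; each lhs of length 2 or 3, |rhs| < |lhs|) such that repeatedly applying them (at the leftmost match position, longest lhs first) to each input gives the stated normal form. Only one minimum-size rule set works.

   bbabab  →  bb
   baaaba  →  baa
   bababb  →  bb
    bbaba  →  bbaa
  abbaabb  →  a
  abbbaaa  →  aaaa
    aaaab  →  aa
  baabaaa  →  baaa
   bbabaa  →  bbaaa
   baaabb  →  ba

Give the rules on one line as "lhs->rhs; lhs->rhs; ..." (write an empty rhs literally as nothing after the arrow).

  | bbabab => bbaab => bb
  | baaaba => baa
  | bababb => baabb => bb
  | bbaba => bbaa

aab->; ab->a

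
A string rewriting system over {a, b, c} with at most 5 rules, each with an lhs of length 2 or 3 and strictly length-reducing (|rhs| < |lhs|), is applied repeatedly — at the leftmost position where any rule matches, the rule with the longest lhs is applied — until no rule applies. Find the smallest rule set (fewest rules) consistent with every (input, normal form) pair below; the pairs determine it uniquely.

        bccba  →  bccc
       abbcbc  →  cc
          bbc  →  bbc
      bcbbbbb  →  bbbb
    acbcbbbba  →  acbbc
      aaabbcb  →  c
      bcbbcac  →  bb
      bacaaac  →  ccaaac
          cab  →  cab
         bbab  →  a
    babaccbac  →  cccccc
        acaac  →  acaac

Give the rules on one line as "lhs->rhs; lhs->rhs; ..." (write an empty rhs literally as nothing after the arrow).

  | bccba => bccc
  | abbcbc => bbcbc => bac => cc
  | bbc
  | bcbbbbb => abbbb => bbbb

abb->bb; ba->c; bcb->a; cac->b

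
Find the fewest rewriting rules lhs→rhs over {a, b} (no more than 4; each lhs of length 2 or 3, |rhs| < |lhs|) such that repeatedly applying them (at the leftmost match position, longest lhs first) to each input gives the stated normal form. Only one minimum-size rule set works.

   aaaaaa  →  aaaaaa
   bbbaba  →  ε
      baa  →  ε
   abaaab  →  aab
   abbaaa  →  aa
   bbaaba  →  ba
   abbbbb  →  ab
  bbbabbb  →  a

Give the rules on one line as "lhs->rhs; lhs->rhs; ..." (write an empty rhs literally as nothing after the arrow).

  | aaaaaa
  | bbbaba => aba => ε
  | baa => ε
  | abaaab => aab

aba->; baa->; bb->b; bbb->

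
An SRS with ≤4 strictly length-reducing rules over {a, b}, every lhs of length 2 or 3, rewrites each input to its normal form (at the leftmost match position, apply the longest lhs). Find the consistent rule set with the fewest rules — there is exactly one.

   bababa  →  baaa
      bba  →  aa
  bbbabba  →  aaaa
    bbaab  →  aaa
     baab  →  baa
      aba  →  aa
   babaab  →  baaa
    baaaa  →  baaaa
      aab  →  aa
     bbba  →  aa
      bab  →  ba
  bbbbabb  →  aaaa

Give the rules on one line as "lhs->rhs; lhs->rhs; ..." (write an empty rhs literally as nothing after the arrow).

ab->a; abb->aa; bb->a

  | bababa => baaba => baaa
  | bba => aa
  | bbbabba => ababba => aabba => aaaa
  | bbaab => aaab => aaa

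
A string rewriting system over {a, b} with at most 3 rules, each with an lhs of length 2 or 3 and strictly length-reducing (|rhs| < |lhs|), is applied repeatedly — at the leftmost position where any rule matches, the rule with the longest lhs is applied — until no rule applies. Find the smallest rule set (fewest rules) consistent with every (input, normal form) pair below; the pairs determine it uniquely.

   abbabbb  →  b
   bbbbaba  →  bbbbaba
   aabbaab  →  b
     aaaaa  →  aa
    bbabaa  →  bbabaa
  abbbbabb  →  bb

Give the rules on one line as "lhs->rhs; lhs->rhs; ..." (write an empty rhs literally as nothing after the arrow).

  | abbabbb => abbb => b
  | bbbbaba
  | aabbaab => aaab => b
  | aaaaa => aa

aaa->; abb->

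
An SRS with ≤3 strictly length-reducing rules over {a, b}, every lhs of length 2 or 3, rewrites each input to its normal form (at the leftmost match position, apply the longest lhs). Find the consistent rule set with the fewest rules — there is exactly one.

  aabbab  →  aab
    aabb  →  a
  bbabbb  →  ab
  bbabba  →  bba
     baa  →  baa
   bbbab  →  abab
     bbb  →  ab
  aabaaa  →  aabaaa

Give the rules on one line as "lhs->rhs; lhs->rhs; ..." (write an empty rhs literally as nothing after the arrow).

abb->; bbb->ab

  | aabbab => aab
  | aabb => a
  | bbabbb => bbb => ab
  | bbabba => bba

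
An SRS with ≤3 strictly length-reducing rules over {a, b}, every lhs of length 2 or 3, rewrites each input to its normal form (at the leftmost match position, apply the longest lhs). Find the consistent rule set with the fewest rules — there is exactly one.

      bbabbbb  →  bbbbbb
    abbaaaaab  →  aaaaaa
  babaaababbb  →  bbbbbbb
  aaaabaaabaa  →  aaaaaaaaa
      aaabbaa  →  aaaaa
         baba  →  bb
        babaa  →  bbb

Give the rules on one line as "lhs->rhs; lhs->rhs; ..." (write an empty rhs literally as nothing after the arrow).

ab->a; ba->b; baa->bb

  | bbabbbb => bbbbbb
  | abbaaaaab => abaaaaab => aaaaaab => aaaaaa
  | babaaababbb => bbaaababbb => bbbababbb => bbbbabbb => bbbbbbb
  | aaaabaaabaa => aaaaaaabaa => aaaaaaaaa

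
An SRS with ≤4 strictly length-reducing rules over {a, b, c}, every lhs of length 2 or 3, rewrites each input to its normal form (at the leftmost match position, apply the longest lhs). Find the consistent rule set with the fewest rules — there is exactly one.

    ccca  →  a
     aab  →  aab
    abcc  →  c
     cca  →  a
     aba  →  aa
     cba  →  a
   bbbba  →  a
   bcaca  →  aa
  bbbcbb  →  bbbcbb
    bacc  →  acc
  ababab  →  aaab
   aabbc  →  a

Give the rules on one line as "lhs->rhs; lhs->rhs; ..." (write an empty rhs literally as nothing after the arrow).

abb->ab; abc->; ba->a; ca->a

  | ccca => cca => ca => a
  | aab
  | abcc => c
  | cca => ca => a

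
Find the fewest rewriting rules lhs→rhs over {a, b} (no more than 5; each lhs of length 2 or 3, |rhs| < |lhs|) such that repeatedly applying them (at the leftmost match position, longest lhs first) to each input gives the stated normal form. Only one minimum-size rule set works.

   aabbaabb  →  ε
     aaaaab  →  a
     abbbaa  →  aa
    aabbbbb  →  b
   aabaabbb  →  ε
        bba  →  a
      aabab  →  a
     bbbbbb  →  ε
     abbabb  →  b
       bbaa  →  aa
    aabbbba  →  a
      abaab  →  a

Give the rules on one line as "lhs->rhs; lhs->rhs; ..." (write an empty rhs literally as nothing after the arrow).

aaa->b; ab->; ba->a; bb->

  | aabbaabb => abaabb => aabb => ab => ε
  | aaaaab => baab => aab => a
  | abbbaa => bbaa => aa
  | aabbbbb => abbbb => bbb => b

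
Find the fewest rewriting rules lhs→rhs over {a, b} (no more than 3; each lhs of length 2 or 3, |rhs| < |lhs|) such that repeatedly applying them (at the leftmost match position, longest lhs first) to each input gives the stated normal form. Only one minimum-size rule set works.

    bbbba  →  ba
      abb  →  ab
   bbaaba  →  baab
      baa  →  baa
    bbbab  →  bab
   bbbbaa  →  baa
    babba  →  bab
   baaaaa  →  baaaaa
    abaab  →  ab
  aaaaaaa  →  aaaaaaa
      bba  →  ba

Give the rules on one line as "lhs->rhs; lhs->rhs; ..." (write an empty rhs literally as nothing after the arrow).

  | bbbba => bbba => bba => ba
  | abb => ab
  | bbaaba => baaba => baab
  | baa

aba->ab; bb->b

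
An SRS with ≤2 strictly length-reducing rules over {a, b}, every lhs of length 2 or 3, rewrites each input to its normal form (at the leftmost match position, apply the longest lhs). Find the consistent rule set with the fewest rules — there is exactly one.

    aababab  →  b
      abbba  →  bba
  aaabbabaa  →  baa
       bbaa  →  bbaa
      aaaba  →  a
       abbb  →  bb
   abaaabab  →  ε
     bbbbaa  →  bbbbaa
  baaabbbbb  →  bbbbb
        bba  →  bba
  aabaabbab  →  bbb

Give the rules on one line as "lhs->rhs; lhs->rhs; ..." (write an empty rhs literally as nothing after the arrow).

aab->b; ab->

  | aababab => babab => bab => b
  | abbba => bba
  | aaabbabaa => abbabaa => babaa => baa
  | bbaa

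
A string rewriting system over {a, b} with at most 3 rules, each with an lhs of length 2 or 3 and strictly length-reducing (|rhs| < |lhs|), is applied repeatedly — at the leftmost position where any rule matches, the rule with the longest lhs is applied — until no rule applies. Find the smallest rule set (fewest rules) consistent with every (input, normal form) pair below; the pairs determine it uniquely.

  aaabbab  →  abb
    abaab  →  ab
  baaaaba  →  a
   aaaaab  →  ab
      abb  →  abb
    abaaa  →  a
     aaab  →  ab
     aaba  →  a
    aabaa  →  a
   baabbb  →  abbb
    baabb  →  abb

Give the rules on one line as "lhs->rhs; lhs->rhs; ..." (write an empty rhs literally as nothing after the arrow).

  | aaabbab => aabbab => abbab => abb
  | abaab => aab => ab
  | baaaaba => aaaba => aaba => aba => a
  | aaaaab => aaaab => aaab => aab => ab

aa->a; ba->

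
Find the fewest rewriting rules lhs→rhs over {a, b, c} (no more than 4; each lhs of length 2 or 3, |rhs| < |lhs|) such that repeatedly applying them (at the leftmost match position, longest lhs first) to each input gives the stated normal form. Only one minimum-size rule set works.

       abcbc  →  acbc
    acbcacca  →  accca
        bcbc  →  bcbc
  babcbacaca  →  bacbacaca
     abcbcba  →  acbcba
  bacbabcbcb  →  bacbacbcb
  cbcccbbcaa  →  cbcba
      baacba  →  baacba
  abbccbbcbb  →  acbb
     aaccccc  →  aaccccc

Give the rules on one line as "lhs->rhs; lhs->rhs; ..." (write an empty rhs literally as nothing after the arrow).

ab->a; bca->; ccb->b

  | abcbc => acbc
  | acbcacca => accca
  | bcbc
  | babcbacaca => bacbacaca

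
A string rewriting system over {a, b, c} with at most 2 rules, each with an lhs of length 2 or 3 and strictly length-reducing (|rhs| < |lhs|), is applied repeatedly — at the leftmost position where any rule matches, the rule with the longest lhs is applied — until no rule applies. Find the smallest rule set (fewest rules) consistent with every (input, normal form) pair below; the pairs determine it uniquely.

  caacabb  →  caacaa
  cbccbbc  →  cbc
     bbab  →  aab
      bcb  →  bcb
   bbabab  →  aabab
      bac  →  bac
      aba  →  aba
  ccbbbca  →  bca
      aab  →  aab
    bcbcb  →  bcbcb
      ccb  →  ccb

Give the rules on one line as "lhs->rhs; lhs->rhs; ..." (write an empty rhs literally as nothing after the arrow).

bb->a; cca->

  | caacabb => caacaa
  | cbccbbc => cbccac => cbc
  | bbab => aab
  | bcb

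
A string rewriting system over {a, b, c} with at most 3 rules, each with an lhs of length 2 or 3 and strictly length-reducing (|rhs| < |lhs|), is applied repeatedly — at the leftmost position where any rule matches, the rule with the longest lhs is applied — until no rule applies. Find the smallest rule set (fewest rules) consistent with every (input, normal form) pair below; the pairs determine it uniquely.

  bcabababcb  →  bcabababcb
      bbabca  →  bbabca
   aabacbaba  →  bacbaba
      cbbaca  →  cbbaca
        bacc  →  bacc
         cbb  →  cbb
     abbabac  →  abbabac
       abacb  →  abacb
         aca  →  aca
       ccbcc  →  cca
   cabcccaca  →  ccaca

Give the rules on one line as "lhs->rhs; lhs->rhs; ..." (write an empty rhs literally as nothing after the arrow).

aa->; bcc->a

  | bcabababcb
  | bbabca
  | aabacbaba => bacbaba
  | cbbaca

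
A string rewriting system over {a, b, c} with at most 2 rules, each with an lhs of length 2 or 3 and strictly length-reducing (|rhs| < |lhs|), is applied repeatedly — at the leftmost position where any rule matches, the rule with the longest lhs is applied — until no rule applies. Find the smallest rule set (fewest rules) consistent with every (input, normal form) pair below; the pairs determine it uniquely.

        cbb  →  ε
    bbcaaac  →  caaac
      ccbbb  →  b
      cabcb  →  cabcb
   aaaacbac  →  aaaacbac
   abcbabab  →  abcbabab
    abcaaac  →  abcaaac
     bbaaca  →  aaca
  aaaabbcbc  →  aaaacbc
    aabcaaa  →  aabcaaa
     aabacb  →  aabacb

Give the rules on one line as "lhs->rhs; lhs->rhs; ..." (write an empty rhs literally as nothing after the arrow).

bb->; cbb->bb

  | cbb => bb => ε
  | bbcaaac => caaac
  | ccbbb => cbbb => bbb => b
  | cabcb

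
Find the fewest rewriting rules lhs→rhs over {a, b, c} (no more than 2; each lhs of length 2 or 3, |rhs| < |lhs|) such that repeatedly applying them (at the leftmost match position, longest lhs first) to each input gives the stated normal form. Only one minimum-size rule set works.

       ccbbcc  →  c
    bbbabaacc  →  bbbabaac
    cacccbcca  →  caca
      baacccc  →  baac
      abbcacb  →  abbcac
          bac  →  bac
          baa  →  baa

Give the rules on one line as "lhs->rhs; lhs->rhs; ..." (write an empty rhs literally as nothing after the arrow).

  | ccbbcc => cbbcc => cbcc => ccc => cc => c
  | bbbabaacc => bbbabaac
  | cacccbcca => caccbcca => cacbcca => caccca => cacca => caca
  | baacccc => baaccc => baacc => baac

cb->c; cc->c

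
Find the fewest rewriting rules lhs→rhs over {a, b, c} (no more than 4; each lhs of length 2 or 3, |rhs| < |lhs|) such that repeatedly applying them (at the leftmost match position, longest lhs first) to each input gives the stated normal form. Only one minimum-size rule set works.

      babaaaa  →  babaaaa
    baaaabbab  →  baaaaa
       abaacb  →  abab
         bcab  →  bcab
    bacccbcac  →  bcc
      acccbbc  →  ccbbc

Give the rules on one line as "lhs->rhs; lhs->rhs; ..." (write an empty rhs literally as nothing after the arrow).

  | babaaaa
  | baaaabbab => baaaabab => baaaaab => baaaaa
  | abaacb => abab
  | bcab

aab->aa; ac->; cbc->c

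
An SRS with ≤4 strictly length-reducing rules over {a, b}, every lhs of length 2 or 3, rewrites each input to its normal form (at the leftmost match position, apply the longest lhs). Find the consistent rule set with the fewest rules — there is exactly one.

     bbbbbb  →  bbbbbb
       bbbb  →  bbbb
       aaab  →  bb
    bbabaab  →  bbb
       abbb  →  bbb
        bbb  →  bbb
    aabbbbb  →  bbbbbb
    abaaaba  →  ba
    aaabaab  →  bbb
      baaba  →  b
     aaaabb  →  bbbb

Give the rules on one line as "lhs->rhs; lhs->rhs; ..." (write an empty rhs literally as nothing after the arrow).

  | bbbbbb
  | bbbb
  | aaab => bab => bb
  | bbabaab => baab => bbb

aa->b; ab->b; aba->a; bba->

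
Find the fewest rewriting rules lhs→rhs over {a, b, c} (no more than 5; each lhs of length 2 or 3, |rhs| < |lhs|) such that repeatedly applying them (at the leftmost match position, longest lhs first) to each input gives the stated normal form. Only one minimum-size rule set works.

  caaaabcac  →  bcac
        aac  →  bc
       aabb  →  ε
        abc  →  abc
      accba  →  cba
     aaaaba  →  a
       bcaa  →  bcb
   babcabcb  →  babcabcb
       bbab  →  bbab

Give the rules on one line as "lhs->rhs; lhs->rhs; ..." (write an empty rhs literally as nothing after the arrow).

  | caaaabcac => cbaabcac => cbbbcac => bcac
  | aac => bc
  | aabb => bbb => ε
  | abc

aa->b; acc->c; bbb->; cbb->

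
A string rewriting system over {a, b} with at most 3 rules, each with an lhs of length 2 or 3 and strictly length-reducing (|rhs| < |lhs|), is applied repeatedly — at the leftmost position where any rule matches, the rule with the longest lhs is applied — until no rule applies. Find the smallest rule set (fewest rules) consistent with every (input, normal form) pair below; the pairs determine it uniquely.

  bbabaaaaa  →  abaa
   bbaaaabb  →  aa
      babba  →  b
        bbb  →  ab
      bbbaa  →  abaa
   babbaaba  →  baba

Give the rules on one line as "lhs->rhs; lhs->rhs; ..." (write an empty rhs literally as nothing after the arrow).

aaa->; aab->ab; bb->a

  | bbabaaaaa => aabaaaaa => abaaaaa => abaa
  | bbaaaabb => aaaaabb => aabb => abb => aa
  | babba => baaa => b
  | bbb => ab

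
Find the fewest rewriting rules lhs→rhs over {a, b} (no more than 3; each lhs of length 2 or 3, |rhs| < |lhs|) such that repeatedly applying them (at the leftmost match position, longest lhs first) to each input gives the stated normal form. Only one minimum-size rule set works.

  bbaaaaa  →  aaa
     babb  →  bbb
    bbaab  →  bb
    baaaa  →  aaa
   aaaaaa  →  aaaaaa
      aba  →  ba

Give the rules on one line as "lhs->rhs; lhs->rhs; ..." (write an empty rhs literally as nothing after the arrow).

  | bbaaaaa => baaaa => aaa
  | babb => bbb
  | bbaab => bab => bb
  | baaaa => aaa

ab->b; baa->a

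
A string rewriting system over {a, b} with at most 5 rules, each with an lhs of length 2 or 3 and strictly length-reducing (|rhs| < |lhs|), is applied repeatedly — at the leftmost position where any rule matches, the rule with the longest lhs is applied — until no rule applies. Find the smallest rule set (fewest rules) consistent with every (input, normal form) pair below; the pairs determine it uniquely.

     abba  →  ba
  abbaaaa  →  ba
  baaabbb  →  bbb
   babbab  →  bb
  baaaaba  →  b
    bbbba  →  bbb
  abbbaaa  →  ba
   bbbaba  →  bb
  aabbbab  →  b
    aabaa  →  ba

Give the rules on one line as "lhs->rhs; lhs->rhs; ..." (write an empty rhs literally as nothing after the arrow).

  | abba => ba
  | abbaaaa => baaaa => baaa => baa => ba
  | baaabbb => baabbb => babbb => bbb
  | babbab => bbab => bb

ab->; aba->ba; baa->ba; bba->b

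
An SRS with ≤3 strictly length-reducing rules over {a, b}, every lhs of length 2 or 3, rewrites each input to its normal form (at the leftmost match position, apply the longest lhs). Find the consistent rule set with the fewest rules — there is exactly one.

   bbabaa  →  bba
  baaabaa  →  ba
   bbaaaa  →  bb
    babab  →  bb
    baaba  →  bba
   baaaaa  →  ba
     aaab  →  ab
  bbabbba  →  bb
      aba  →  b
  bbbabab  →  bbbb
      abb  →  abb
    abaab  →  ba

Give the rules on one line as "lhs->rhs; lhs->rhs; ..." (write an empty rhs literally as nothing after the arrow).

  | bbabaa => bbaaa => bba
  | baaabaa => babaa => baaa => ba
  | bbaaaa => bbaa => bb
  | babab => baab => bb

aa->; aba->b; bab->ba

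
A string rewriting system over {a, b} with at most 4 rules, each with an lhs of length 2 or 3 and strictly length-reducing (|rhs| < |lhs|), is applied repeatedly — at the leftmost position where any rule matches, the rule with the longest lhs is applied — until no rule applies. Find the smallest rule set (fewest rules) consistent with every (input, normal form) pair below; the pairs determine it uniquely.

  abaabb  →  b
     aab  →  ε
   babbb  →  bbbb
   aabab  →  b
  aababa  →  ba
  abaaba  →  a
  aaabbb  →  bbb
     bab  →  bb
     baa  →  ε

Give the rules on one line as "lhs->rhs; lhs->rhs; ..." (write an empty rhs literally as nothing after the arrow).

aa->; aab->; ab->b; baa->aa

  | abaabb => baabb => aabb => b
  | aab => ε
  | babbb => bbbb
  | aabab => ab => b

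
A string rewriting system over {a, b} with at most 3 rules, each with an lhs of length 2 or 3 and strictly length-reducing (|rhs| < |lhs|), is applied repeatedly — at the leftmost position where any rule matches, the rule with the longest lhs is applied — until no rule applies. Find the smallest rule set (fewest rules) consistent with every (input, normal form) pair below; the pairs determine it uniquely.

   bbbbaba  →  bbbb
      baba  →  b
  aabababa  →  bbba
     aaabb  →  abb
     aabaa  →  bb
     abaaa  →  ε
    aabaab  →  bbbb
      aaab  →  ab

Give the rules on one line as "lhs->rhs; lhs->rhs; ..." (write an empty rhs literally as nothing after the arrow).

  | bbbbaba => bbbb
  | baba => b
  | aabababa => bbababa => bbba
  | aaabb => abb

aa->; aab->bb; aba->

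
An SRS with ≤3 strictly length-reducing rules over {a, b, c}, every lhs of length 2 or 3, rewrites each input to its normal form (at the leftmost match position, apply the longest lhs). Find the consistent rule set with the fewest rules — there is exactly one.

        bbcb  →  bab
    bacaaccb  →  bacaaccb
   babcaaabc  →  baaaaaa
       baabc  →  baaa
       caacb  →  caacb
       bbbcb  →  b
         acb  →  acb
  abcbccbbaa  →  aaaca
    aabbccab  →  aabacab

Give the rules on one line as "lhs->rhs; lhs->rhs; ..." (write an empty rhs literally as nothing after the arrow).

  | bbcb => bab
  | bacaaccb
  | babcaaabc => baaaaabc => baaaaaa
  | baabc => baaa

bba->; bc->a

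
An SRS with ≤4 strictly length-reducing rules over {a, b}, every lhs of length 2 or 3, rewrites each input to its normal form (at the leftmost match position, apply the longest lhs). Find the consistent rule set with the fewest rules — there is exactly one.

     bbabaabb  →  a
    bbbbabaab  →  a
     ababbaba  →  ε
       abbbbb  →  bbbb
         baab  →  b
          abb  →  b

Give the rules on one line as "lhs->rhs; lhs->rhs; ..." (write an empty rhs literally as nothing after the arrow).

ab->; ba->a; baa->; bab->ba

  | bbabaabb => bbaaabb => babb => bab => ba => a
  | bbbbabaab => bbbbaaab => bbbab => bbba => bba => ba => a
  | ababbaba => abbaba => baba => baa => ε
  | abbbbb => bbbb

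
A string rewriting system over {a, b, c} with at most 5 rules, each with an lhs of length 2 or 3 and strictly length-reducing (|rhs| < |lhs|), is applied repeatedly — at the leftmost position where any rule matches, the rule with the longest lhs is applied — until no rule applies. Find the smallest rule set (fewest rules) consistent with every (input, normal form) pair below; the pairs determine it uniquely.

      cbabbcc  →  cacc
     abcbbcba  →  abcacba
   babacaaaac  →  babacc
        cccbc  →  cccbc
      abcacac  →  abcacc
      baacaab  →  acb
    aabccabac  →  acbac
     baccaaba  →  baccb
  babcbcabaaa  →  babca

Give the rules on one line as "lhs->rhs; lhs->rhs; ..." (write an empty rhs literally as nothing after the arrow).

aa->b; aca->ac; bb->a; cab->b

  | cbabbcc => cbaacc => cbbcc => cacc
  | abcbbcba => abcacba
  | babacaaaac => babacaaac => babacaac => babacac => babacc
  | cccbc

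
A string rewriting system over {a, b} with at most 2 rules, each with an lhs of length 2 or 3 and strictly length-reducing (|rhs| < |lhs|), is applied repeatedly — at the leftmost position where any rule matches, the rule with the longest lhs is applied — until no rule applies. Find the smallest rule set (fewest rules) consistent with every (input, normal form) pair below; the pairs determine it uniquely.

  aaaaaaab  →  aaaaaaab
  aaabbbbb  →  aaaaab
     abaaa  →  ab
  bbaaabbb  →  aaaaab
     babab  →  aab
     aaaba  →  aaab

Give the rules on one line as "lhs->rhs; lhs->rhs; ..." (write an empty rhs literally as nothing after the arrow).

ba->b; bb->a

  | aaaaaaab
  | aaabbbbb => aaaabbb => aaaaab
  | abaaa => abaa => aba => ab
  | bbaaabbb => aaaabbb => aaaaab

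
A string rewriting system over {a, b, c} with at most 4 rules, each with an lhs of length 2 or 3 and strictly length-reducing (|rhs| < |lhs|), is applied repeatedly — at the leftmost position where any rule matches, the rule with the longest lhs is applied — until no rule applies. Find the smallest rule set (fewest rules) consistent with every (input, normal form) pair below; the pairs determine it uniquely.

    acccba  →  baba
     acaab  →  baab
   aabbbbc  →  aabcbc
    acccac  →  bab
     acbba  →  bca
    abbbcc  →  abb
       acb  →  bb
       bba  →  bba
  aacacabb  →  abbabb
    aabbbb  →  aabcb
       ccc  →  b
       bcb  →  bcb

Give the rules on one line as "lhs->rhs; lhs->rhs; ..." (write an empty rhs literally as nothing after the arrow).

  | acccba => bccba => baba
  | acaab => baab
  | aabbbbc => aabcbc
  | acccac => bccac => baac => bab

ac->b; bbb->bc; cc->a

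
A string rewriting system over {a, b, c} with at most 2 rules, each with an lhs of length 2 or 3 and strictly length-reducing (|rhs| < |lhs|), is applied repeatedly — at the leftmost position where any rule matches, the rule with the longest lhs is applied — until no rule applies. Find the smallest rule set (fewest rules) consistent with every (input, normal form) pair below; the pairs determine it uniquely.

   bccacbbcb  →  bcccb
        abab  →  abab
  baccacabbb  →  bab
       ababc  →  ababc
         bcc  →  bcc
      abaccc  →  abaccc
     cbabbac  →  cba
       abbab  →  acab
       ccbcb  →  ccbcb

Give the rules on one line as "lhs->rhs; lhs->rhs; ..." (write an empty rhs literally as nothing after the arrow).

bb->c; cac->

  | bccacbbcb => bcbbcb => bcccb
  | abab
  | baccacabbb => bacabbb => bacacb => bab
  | ababc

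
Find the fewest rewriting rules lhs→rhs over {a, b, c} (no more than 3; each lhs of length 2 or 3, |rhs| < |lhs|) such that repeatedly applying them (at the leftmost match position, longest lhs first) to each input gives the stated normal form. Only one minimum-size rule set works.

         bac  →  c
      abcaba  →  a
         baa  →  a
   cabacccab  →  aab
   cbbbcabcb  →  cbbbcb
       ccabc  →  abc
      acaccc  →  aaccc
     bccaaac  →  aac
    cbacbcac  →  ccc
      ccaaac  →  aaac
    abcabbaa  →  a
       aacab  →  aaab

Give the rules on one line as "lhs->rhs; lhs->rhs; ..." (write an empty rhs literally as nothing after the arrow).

  | bac => c
  | abcaba => ababa => aba => a
  | baa => a
  | cabacccab => abacccab => acccab => accab => acab => aab

ba->; ca->a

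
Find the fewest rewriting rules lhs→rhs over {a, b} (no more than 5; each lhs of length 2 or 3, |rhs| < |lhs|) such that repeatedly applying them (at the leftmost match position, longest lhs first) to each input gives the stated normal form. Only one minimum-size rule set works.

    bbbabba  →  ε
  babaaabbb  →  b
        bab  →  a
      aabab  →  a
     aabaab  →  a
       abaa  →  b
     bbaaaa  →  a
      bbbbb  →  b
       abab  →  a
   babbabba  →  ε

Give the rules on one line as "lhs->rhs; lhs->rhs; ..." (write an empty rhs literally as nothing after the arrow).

  | bbbabba => ababba => babba => baba => bba => aa => ε
  | babaaabbb => bbaaabbb => aaaabbb => aabbb => bbb => ab => b
  | bab => bb => a
  | aabab => bab => bb => a

aa->; ab->b; abb->ab; bb->a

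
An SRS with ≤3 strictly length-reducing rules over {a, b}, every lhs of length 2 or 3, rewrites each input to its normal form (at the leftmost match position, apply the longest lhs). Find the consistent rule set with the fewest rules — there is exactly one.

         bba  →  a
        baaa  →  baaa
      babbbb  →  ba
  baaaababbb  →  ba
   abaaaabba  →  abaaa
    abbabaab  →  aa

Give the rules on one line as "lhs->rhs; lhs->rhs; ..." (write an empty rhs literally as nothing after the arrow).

  | bba => a
  | baaa
  | babbbb => babb => ba
  | baaaababbb => baaaabbb => baaabb => baab => ba

aab->a; bb->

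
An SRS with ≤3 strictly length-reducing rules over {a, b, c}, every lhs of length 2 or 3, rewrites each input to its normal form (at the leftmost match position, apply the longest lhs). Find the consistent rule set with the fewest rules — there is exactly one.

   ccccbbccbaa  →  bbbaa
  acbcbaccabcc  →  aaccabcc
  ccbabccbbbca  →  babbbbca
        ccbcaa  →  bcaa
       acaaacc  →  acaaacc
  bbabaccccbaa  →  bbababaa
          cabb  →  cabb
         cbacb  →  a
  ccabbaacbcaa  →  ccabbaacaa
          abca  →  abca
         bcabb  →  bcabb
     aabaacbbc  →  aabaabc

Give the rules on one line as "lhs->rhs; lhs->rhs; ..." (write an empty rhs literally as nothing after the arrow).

cb->; ccb->b

  | ccccbbccbaa => ccbbccbaa => bbccbaa => bbbaa
  | acbcbaccabcc => acbaccabcc => aaccabcc
  | ccbabccbbbca => babccbbbca => babbbbca
  | ccbcaa => bcaa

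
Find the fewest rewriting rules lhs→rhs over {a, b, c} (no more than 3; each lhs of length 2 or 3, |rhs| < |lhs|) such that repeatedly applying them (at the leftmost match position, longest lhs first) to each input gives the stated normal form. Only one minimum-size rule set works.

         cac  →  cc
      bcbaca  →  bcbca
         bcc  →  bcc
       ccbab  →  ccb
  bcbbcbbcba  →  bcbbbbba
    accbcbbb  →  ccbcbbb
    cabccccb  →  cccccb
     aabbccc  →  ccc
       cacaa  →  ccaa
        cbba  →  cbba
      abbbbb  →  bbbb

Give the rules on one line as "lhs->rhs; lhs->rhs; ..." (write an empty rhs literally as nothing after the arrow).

ab->; ac->c; bbc->bb

  | cac => cc
  | bcbaca => bcbca
  | bcc
  | ccbab => ccb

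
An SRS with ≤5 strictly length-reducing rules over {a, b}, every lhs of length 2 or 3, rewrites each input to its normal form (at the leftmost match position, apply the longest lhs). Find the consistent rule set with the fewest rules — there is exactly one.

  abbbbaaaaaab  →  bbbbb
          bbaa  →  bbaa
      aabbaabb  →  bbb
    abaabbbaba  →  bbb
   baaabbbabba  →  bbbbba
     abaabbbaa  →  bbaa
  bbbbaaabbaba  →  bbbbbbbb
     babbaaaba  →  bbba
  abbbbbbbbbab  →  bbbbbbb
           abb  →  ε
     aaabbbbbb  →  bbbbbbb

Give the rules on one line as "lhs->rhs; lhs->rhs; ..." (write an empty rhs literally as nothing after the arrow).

  | abbbbaaaaaab => bbaaaaaab => bbbaaab => bbbbb
  | bbaa
  | aabbaabb => aaabb => bbb
  | abaabbbaba => babbbaba => bbaba => bbb

aaa->b; ab->; aba->b; abb->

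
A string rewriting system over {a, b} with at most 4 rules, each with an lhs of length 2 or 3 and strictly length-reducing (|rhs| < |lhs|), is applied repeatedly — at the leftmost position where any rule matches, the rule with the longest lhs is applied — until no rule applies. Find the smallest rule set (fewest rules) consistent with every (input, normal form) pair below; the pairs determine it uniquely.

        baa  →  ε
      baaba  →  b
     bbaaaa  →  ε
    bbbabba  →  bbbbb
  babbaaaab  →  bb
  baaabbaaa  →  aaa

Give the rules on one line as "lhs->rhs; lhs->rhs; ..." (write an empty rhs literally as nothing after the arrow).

abb->; ba->b; baa->

  | baa => ε
  | baaba => ba => b
  | bbaaaa => baa => ε
  | bbbabba => bbbbba => bbbbb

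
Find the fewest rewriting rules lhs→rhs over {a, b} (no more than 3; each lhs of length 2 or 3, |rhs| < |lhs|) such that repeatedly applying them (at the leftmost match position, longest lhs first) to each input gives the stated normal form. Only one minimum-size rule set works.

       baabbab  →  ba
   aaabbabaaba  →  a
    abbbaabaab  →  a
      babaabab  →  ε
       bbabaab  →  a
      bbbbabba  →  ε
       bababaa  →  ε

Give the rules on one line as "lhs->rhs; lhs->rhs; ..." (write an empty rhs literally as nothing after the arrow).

aa->; ab->a; bb->

  | baabbab => bbbab => bab => ba
  | aaabbabaaba => abbabaaba => ababaaba => aabaaba => baaba => bba => a
  | abbbaabaab => abbaabaab => abaabaab => aaabaab => abaab => aaab => ab => a
  | babaabab => baaabab => babab => baab => bb => ε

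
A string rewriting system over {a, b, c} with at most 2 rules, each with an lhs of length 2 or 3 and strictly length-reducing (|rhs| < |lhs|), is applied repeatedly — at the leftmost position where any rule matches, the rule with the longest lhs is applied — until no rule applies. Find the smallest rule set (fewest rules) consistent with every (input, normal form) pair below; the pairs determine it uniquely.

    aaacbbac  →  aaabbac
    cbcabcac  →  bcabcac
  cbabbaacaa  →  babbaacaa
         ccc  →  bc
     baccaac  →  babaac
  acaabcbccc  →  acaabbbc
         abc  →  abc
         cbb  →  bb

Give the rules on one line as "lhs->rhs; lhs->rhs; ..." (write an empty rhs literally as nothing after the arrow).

  | aaacbbac => aaabbac
  | cbcabcac => bcabcac
  | cbabbaacaa => babbaacaa
  | ccc => bc

cb->b; cc->b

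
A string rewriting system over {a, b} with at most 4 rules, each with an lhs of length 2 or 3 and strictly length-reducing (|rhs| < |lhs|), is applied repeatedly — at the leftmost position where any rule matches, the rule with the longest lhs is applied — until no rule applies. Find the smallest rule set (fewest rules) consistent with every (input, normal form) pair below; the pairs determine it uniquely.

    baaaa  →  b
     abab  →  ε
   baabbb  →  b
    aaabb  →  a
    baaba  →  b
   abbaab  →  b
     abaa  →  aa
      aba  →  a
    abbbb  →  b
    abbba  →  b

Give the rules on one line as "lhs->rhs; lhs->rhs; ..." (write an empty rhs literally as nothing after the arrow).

ab->; ba->b; bb->b

  | baaaa => baaa => baa => ba => b
  | abab => ab => ε
  | baabbb => babbb => bbbb => bbb => bb => b
  | aaabb => aab => a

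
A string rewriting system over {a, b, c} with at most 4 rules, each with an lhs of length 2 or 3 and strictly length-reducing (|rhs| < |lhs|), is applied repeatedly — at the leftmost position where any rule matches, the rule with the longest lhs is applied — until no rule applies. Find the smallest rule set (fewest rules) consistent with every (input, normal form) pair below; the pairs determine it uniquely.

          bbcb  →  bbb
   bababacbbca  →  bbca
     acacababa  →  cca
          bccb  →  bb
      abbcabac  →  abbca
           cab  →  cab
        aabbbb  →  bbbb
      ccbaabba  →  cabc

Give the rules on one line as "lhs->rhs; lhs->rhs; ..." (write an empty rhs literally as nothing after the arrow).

  | bbcb => bbb
  | bababacbbca => cbabacbbca => babacbbca => cbacbbca => bacbbca => ccbbca => cbbca => bbca
  | acacababa => aacababa => ccababa => ccacba => ccaba => ccac => cca
  | bccb => bcb => bb

aa->c; ac->a; ba->c; cb->b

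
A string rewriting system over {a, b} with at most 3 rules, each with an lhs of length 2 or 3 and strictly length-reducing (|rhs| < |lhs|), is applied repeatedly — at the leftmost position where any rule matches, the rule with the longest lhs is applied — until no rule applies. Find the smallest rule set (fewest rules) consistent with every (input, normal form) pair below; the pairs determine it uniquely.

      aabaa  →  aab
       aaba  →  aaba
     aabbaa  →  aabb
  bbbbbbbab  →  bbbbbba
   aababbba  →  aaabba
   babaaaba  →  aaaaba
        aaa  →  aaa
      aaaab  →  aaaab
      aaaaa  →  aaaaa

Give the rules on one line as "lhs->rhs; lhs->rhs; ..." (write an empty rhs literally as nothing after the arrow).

  | aabaa => aab
  | aaba
  | aabbaa => aabb
  | bbbbbbbab => bbbbbba

baa->b; bab->a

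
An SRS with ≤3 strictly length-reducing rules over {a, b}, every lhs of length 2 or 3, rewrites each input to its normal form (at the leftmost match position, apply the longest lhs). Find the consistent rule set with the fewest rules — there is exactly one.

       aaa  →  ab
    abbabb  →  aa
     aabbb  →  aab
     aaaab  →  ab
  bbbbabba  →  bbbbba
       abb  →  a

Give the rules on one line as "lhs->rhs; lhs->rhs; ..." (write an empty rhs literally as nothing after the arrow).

  | aaa => ab
  | abbabb => aabb => aa
  | aabbb => aab
  | aaaab => abab => ab

aaa->ab; abb->a; bab->b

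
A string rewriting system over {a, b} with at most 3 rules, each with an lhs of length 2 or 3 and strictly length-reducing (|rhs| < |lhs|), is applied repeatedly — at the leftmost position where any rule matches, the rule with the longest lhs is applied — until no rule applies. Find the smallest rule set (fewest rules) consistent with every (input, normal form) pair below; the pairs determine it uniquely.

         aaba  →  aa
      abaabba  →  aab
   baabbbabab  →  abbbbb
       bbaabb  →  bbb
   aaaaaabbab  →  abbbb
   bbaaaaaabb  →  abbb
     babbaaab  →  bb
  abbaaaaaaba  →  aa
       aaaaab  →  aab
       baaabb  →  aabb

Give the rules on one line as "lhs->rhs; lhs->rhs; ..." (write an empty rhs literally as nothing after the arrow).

aaa->ab; ba->; bab->bb

  | aaba => aa
  | abaabba => aabba => aab
  | baabbbabab => abbbabab => abbbbab => abbbbb
  | bbaabb => babb => bbb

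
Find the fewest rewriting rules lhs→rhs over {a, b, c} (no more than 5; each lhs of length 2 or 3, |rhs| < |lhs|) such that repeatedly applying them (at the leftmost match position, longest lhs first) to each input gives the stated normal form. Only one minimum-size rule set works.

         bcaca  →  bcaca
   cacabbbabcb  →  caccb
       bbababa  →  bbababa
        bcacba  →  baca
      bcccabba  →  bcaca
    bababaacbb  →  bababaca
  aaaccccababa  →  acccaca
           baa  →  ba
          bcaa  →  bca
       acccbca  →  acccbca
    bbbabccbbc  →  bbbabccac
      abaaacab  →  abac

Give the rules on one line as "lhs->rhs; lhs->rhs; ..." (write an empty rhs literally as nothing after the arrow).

aa->a; cab->ac; cba->ba; cbb->ca

  | bcaca
  | cacabbbabcb => caacbbabcb => cacbbabcb => cacaabcb => cacabcb => caaccb => caccb
  | bbababa
  | bcacba => bcaba => baca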